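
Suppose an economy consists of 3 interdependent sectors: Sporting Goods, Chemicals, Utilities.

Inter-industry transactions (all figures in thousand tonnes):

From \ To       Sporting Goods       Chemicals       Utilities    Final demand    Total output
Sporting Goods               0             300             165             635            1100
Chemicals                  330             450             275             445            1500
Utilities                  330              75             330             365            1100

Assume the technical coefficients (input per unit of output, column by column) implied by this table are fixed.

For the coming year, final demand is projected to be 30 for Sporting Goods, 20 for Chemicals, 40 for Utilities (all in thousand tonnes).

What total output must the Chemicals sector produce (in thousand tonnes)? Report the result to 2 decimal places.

Technical coefficients a_ij = z_ij / X_j:
  a_11 = 0/1100 = 0.00, a_21 = 330/1100 = 0.30, a_31 = 330/1100 = 0.30
  a_12 = 300/1500 = 0.20, a_22 = 450/1500 = 0.30, a_32 = 75/1500 = 0.05
  a_13 = 165/1100 = 0.15, a_23 = 275/1100 = 0.25, a_33 = 330/1100 = 0.30
I − A =
  [   1.00    -0.20    -0.15]
  [  -0.30     0.70    -0.25]
  [  -0.30    -0.05     0.70]
Cofactors of I−A, C_ij = (−1)^(i+j)·(minor ij) (rows/columns in the sector order above):
  C_11 = (0.70)(0.70) − (-0.25)(-0.05) = 0.4775
  C_12 = −[(-0.30)(0.70) − (-0.25)(-0.30)] = 0.2850
  C_13 = (-0.30)(-0.05) − (0.70)(-0.30) = 0.2250
  C_21 = −[(-0.20)(0.70) − (-0.15)(-0.05)] = 0.1475
  C_22 = (1.00)(0.70) − (-0.15)(-0.30) = 0.6550
  C_23 = −[(1.00)(-0.05) − (-0.20)(-0.30)] = 0.1100
  C_31 = (-0.20)(-0.25) − (-0.15)(0.70) = 0.1550
  C_32 = −[(1.00)(-0.25) − (-0.15)(-0.30)] = 0.2950
  C_33 = (1.00)(0.70) − (-0.20)(-0.30) = 0.6400
det(I−A) = Σ_j (I−A)_1j·C_1j = (1.00)(0.4775) + (-0.20)(0.2850) + (-0.15)(0.2250) = 0.38675
adj(I−A) = Cᵀ =
  [ 0.4775   0.1475   0.1550]
  [ 0.2850   0.6550   0.2950]
  [ 0.2250   0.1100   0.6400]
(I − A)⁻¹ = adj(I−A) / det(I−A) ≈
  [   1.2346     0.3814     0.4008]
  [   0.7369     1.6936     0.7628]
  [   0.5818     0.2844     1.6548]
x = (I − A)⁻¹ d = adj(I−A)·d / det(I−A), with det(I−A) = 0.38675:
  x_1 = (0.4775·30 + 0.1475·20 + 0.1550·40) / 0.38675 = 23.475 / 0.38675 ≈ 60.70
  x_2 = (0.2850·30 + 0.6550·20 + 0.2950·40) / 0.38675 = 33.45 / 0.38675 ≈ 86.49
  x_3 = (0.2250·30 + 0.1100·20 + 0.6400·40) / 0.38675 = 34.55 / 0.38675 ≈ 89.33

x_2 = 86.49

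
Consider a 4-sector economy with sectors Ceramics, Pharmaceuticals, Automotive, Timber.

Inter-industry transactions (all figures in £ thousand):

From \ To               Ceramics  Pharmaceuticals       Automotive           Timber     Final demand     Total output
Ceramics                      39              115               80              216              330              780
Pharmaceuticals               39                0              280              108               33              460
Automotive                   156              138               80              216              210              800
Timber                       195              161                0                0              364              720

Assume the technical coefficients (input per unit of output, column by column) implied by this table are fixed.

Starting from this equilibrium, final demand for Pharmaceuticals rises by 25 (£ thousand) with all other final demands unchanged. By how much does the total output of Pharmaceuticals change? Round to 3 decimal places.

Δx_2 = 35.822

Technical coefficients a_ij = z_ij / X_j:
  a_11 = 39/780 = 0.05, a_21 = 39/780 = 0.05, a_31 = 156/780 = 0.20, a_41 = 195/780 = 0.25
  a_12 = 115/460 = 0.25, a_22 = 0/460 = 0.00, a_32 = 138/460 = 0.30, a_42 = 161/460 = 0.35
  a_13 = 80/800 = 0.10, a_23 = 280/800 = 0.35, a_33 = 80/800 = 0.10, a_43 = 0/800 = 0.00
  a_14 = 216/720 = 0.30, a_24 = 108/720 = 0.15, a_34 = 216/720 = 0.30, a_44 = 0/720 = 0.00
I − A =
  [   0.95    -0.25    -0.10    -0.30]
  [  -0.05     1.00    -0.35    -0.15]
  [  -0.20    -0.30     0.90    -0.30]
  [  -0.25    -0.35     0.00     1.00]
Compute the cofactors C_ij = (−1)^(i+j)·(3×3 minor ij) of I−A; the adjugate is their transpose:
adj(I−A) = Cᵀ =
  [ 0.7110   0.3600   0.2190   0.3330]
  [ 0.1750   0.7600   0.3150   0.2610]
  [ 0.2960   0.4520   0.7980   0.3960]
  [ 0.2390   0.3560   0.1650   0.7050]
det(I−A) = Σ_j (I−A)_1j·C_1j = (0.95)(0.7110) + (-0.25)(0.1750) + (-0.10)(0.2960) + (-0.30)(0.2390) = 0.5304
(I − A)⁻¹ = adj(I−A) / det(I−A) ≈
  [   1.3405     0.6787     0.4129     0.6278]
  [   0.3299     1.4329     0.5939     0.4921]
  [   0.5581     0.8522     1.5045     0.7466]
  [   0.4506     0.6712     0.3111     1.3292]
Δx = (I − A)⁻¹ Δd with Δd having +25 in the Pharmaceuticals component and 0 elsewhere.
So Δx_2 = L_22 · (+25), where L_22 = adj(I−A)_22 / det(I−A) = 0.7600 / 0.5304.
Δx_2 = 0.7600 × (+25) / 0.5304 = 19.00 / 0.5304 ≈ 35.822.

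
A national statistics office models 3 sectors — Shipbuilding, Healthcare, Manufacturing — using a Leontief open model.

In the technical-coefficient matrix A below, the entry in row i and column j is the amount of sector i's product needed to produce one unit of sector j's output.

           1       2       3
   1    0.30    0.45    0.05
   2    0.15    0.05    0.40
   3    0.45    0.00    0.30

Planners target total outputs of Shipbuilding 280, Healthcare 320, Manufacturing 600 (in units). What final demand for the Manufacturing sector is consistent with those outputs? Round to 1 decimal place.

I − A =
  [   0.70    -0.45    -0.05]
  [  -0.15     0.95    -0.40]
  [  -0.45     0.00     0.70]
d = (I − A) x:
  d_1 = (+0.70)·280 + (-0.45)·320 + (-0.05)·600 = 22.0
  d_2 = (-0.15)·280 + (+0.95)·320 + (-0.40)·600 = 22.0
  d_3 = (-0.45)·280 + (+0.00)·320 + (+0.70)·600 = 294.0

d_3 = 294.0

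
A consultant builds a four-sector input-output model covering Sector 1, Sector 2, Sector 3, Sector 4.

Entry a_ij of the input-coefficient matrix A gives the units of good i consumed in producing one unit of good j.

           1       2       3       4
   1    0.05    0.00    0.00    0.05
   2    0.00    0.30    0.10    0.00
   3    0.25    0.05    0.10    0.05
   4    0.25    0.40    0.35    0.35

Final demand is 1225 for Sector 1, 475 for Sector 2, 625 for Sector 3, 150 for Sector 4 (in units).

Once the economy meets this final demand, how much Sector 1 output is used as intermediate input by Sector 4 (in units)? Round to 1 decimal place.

z_14 = 98.0

I − A =
  [   0.95     0.00     0.00    -0.05]
  [   0.00     0.70    -0.10     0.00]
  [  -0.25    -0.05     0.90    -0.05]
  [  -0.25    -0.40    -0.35     0.65]
Compute the cofactors C_ij = (−1)^(i+j)·(3×3 minor ij) of I−A; the adjugate is their transpose:
adj(I−A) = Cᵀ =
  [ 0.392000   0.018875   0.014250   0.031250]
  [ 0.017500   0.523500   0.060500   0.006000]
  [ 0.122500   0.054250   0.423500   0.042000]
  [ 0.227500   0.358625   0.270750   0.593750]
det(I−A) = Σ_j (I−A)_1j·C_1j = (0.95)(0.392000) + (0.00)(0.017500) + (0.00)(0.122500) + (-0.05)(0.227500) = 0.361025
(I − A)⁻¹ = adj(I−A) / det(I−A) ≈
  [   1.0858     0.0523     0.0395     0.0866]
  [   0.0485     1.4500     0.1676     0.0166]
  [   0.3393     0.1503     1.1730     0.1163]
  [   0.6302     0.9934     0.7499     1.6446]
First solve x = (I − A)⁻¹ d = adj(I−A)·d / det(I−A); in particular x_4 = (0.227500·1225 + 0.358625·475 + 0.270750·625 + 0.593750·150) / 0.361025 = 707.315625 / 0.361025 ≈ 1959.187.
Intermediate flow from 1 to 4: z_14 = a_14 · x_4 = 0.05 × 707.315625 / 0.361025 = 35.36578125 / 0.361025 ≈ 98.0.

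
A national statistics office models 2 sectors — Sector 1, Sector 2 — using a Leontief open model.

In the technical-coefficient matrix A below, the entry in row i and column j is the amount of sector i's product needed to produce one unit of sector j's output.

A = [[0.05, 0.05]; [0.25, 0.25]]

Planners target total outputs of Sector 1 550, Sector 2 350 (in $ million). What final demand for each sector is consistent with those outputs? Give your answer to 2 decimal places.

I − A =
  [   0.95    -0.05]
  [  -0.25     0.75]
d = (I − A) x:
  d_1 = (+0.95)·550 + (-0.05)·350 = 505.00
  d_2 = (-0.25)·550 + (+0.75)·350 = 125.00

d_1 = 505.00, d_2 = 125.00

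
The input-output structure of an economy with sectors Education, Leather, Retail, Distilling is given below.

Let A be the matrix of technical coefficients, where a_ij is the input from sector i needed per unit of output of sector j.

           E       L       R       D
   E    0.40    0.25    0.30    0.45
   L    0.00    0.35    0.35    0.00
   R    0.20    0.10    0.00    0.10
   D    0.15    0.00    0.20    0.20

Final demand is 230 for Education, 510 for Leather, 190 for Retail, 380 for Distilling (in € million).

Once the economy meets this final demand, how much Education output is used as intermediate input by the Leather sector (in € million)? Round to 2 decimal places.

z_EL = 310.92

I − A =
  [   0.60    -0.25    -0.30    -0.45]
  [   0.00     0.65    -0.35     0.00]
  [  -0.20    -0.10     1.00    -0.10]
  [  -0.15     0.00    -0.20     0.80]
Compute the cofactors C_ij = (−1)^(i+j)·(3×3 minor ij) of I−A; the adjugate is their transpose:
adj(I−A) = Cᵀ =
  [ 0.479000   0.228000   0.284500   0.305000]
  [ 0.061250   0.330000   0.144375   0.052500]
  [ 0.113750   0.085000   0.268125   0.097500]
  [ 0.118250   0.064000   0.120375   0.312500]
det(I−A) = Σ_j (I−A)_1j·C_1j = (0.60)(0.479000) + (-0.25)(0.061250) + (-0.30)(0.113750) + (-0.45)(0.118250) = 0.18475
(I − A)⁻¹ = adj(I−A) / det(I−A) ≈
  [   2.5927     1.2341     1.5399     1.6509]
  [   0.3315     1.7862     0.7815     0.2842]
  [   0.6157     0.4601     1.4513     0.5277]
  [   0.6401     0.3464     0.6516     1.6915]
First solve x = (I − A)⁻¹ d = adj(I−A)·d / det(I−A); in particular x_L = (0.061250·230 + 0.330000·510 + 0.144375·190 + 0.052500·380) / 0.18475 = 229.76875 / 0.18475 ≈ 1243.6739.
Intermediate flow from E to L: z_EL = a_EL · x_L = 0.25 × 229.76875 / 0.18475 = 57.4421875 / 0.18475 ≈ 310.92.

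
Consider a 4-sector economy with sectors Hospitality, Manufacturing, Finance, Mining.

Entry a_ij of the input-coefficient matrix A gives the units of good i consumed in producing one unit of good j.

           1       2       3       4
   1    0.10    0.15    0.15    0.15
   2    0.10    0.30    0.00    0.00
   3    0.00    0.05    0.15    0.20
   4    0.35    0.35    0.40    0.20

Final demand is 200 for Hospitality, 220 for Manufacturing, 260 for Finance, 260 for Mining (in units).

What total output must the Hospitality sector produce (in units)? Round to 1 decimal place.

x_1 = 553.5

I − A =
  [   0.90    -0.15    -0.15    -0.15]
  [  -0.10     0.70     0.00     0.00]
  [   0.00    -0.05     0.85    -0.20]
  [  -0.35    -0.35    -0.40     0.80]
Compute the cofactors C_ij = (−1)^(i+j)·(3×3 minor ij) of I−A; the adjugate is their transpose:
adj(I−A) = Cᵀ =
  [ 0.420000   0.154125   0.126000   0.110250]
  [ 0.060000   0.484875   0.018000   0.015750]
  [ 0.060000   0.106875   0.450000   0.123750]
  [ 0.240000   0.333000   0.288000   0.522000]
det(I−A) = Σ_j (I−A)_1j·C_1j = (0.90)(0.420000) + (-0.15)(0.060000) + (-0.15)(0.060000) + (-0.15)(0.240000) = 0.3240
(I − A)⁻¹ = adj(I−A) / det(I−A) ≈
  [   1.2963     0.4757     0.3889     0.3403]
  [   0.1852     1.4965     0.0556     0.0486]
  [   0.1852     0.3299     1.3889     0.3819]
  [   0.7407     1.0278     0.8889     1.6111]
x = (I − A)⁻¹ d = adj(I−A)·d / det(I−A), with det(I−A) = 0.3240:
  x_1 = (0.420000·200 + 0.154125·220 + 0.126000·260 + 0.110250·260) / 0.3240 = 179.3325 / 0.3240 ≈ 553.5
  x_2 = (0.060000·200 + 0.484875·220 + 0.018000·260 + 0.015750·260) / 0.3240 = 127.4475 / 0.3240 ≈ 393.4
  x_3 = (0.060000·200 + 0.106875·220 + 0.450000·260 + 0.123750·260) / 0.3240 = 184.6875 / 0.3240 ≈ 570.0
  x_4 = (0.240000·200 + 0.333000·220 + 0.288000·260 + 0.522000·260) / 0.3240 = 331.86 / 0.3240 ≈ 1024.3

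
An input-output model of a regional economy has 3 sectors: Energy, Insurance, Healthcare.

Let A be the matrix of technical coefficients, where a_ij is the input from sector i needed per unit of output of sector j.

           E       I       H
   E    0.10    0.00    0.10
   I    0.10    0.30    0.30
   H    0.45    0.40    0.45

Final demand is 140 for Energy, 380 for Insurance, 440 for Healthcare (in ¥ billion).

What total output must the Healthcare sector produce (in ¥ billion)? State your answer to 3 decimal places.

I − A =
  [   0.90     0.00    -0.10]
  [  -0.10     0.70    -0.30]
  [  -0.45    -0.40     0.55]
Cofactors of I−A, C_ij = (−1)^(i+j)·(minor ij) (rows/columns in the sector order above):
  C_11 = (0.70)(0.55) − (-0.30)(-0.40) = 0.2650
  C_12 = −[(-0.10)(0.55) − (-0.30)(-0.45)] = 0.1900
  C_13 = (-0.10)(-0.40) − (0.70)(-0.45) = 0.3550
  C_21 = −[(0.00)(0.55) − (-0.10)(-0.40)] = 0.0400
  C_22 = (0.90)(0.55) − (-0.10)(-0.45) = 0.4500
  C_23 = −[(0.90)(-0.40) − (0.00)(-0.45)] = 0.3600
  C_31 = (0.00)(-0.30) − (-0.10)(0.70) = 0.0700
  C_32 = −[(0.90)(-0.30) − (-0.10)(-0.10)] = 0.2800
  C_33 = (0.90)(0.70) − (0.00)(-0.10) = 0.6300
det(I−A) = Σ_j (I−A)_1j·C_1j = (0.90)(0.2650) + (0.00)(0.1900) + (-0.10)(0.3550) = 0.2030
adj(I−A) = Cᵀ =
  [ 0.2650   0.0400   0.0700]
  [ 0.1900   0.4500   0.2800]
  [ 0.3550   0.3600   0.6300]
(I − A)⁻¹ = adj(I−A) / det(I−A) ≈
  [   1.3054     0.1970     0.3448]
  [   0.9360     2.2167     1.3793]
  [   1.7488     1.7734     3.1034]
x = (I − A)⁻¹ d = adj(I−A)·d / det(I−A), with det(I−A) = 0.2030:
  x_E = (0.2650·140 + 0.0400·380 + 0.0700·440) / 0.2030 = 83.10 / 0.2030 ≈ 409.360
  x_I = (0.1900·140 + 0.4500·380 + 0.2800·440) / 0.2030 = 320.80 / 0.2030 ≈ 1580.296
  x_H = (0.3550·140 + 0.3600·380 + 0.6300·440) / 0.2030 = 463.70 / 0.2030 ≈ 2284.236

x_H = 2284.236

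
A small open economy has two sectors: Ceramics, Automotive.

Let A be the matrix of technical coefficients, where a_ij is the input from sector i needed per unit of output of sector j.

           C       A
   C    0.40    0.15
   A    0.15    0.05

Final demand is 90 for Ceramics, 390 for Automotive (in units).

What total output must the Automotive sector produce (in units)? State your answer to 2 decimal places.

x_A = 452.05

I − A =
  [   0.60    -0.15]
  [  -0.15     0.95]
det(I−A) = (0.60)(0.95) − (-0.15)(-0.15) = 0.5475
adj(I−A) = [[0.95, 0.15], [0.15, 0.60]]
(I − A)⁻¹ = adj(I−A) / det(I−A) ≈
  [   1.7352     0.2740]
  [   0.2740     1.0959]
x = (I − A)⁻¹ d = adj(I−A)·d / det(I−A), with det(I−A) = 0.5475:
  x_C = (0.95·90 + 0.15·390) / 0.5475 = 144.00 / 0.5475 ≈ 263.01
  x_A = (0.15·90 + 0.60·390) / 0.5475 = 247.50 / 0.5475 ≈ 452.05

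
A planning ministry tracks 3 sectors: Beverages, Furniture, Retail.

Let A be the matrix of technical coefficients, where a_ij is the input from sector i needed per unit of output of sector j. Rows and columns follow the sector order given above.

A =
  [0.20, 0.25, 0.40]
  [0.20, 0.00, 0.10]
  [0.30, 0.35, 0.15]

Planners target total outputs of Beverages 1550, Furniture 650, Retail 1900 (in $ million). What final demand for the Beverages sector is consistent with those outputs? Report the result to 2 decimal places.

d_B = 317.50

I − A =
  [   0.80    -0.25    -0.40]
  [  -0.20     1.00    -0.10]
  [  -0.30    -0.35     0.85]
d = (I − A) x:
  d_B = (+0.80)·1550 + (-0.25)·650 + (-0.40)·1900 = 317.50
  d_F = (-0.20)·1550 + (+1.00)·650 + (-0.10)·1900 = 150.00
  d_R = (-0.30)·1550 + (-0.35)·650 + (+0.85)·1900 = 922.50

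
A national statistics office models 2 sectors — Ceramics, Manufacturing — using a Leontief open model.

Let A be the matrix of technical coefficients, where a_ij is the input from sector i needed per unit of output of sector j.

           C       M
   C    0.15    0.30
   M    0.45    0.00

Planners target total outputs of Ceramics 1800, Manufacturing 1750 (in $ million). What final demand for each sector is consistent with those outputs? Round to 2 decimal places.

I − A =
  [   0.85    -0.30]
  [  -0.45     1.00]
d = (I − A) x:
  d_C = (+0.85)·1800 + (-0.30)·1750 = 1005.00
  d_M = (-0.45)·1800 + (+1.00)·1750 = 940.00

d_C = 1005.00, d_M = 940.00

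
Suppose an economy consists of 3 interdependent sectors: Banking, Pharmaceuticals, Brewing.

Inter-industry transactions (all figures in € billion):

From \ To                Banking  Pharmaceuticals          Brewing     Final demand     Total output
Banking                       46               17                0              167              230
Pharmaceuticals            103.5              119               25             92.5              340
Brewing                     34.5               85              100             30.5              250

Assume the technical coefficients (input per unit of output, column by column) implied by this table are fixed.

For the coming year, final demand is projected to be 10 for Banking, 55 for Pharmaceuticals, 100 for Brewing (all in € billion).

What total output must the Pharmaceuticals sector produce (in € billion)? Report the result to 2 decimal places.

x_2 = 134.11

Technical coefficients a_ij = z_ij / X_j:
  a_11 = 46/230 = 0.20, a_21 = 103.5/230 = 0.45, a_31 = 34.5/230 = 0.15
  a_12 = 17/340 = 0.05, a_22 = 119/340 = 0.35, a_32 = 85/340 = 0.25
  a_13 = 0/250 = 0.00, a_23 = 25/250 = 0.10, a_33 = 100/250 = 0.40
I − A =
  [   0.80    -0.05     0.00]
  [  -0.45     0.65    -0.10]
  [  -0.15    -0.25     0.60]
Cofactors of I−A, C_ij = (−1)^(i+j)·(minor ij) (rows/columns in the sector order above):
  C_11 = (0.65)(0.60) − (-0.10)(-0.25) = 0.3650
  C_12 = −[(-0.45)(0.60) − (-0.10)(-0.15)] = 0.2850
  C_13 = (-0.45)(-0.25) − (0.65)(-0.15) = 0.2100
  C_21 = −[(-0.05)(0.60) − (0.00)(-0.25)] = 0.0300
  C_22 = (0.80)(0.60) − (0.00)(-0.15) = 0.4800
  C_23 = −[(0.80)(-0.25) − (-0.05)(-0.15)] = 0.2075
  C_31 = (-0.05)(-0.10) − (0.00)(0.65) = 0.0050
  C_32 = −[(0.80)(-0.10) − (0.00)(-0.45)] = 0.0800
  C_33 = (0.80)(0.65) − (-0.05)(-0.45) = 0.4975
det(I−A) = Σ_j (I−A)_1j·C_1j = (0.80)(0.3650) + (-0.05)(0.2850) + (0.00)(0.2100) = 0.27775
adj(I−A) = Cᵀ =
  [ 0.3650   0.0300   0.0050]
  [ 0.2850   0.4800   0.0800]
  [ 0.2100   0.2075   0.4975]
(I − A)⁻¹ = adj(I−A) / det(I−A) ≈
  [   1.3141     0.1080     0.0180]
  [   1.0261     1.7282     0.2880]
  [   0.7561     0.7471     1.7912]
x = (I − A)⁻¹ d = adj(I−A)·d / det(I−A), with det(I−A) = 0.27775:
  x_1 = (0.3650·10 + 0.0300·55 + 0.0050·100) / 0.27775 = 5.80 / 0.27775 ≈ 20.88
  x_2 = (0.2850·10 + 0.4800·55 + 0.0800·100) / 0.27775 = 37.25 / 0.27775 ≈ 134.11
  x_3 = (0.2100·10 + 0.2075·55 + 0.4975·100) / 0.27775 = 63.2625 / 0.27775 ≈ 227.77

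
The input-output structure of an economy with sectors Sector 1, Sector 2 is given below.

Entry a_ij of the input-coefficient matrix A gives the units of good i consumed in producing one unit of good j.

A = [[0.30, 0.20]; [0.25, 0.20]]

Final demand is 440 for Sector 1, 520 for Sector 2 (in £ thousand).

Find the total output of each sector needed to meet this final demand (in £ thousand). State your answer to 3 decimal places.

x_1 = 894.118, x_2 = 929.412

I − A =
  [   0.70    -0.20]
  [  -0.25     0.80]
det(I−A) = (0.70)(0.80) − (-0.20)(-0.25) = 0.5100
adj(I−A) = [[0.80, 0.20], [0.25, 0.70]]
(I − A)⁻¹ = adj(I−A) / det(I−A) ≈
  [   1.5686     0.3922]
  [   0.4902     1.3725]
x = (I − A)⁻¹ d = adj(I−A)·d / det(I−A), with det(I−A) = 0.5100:
  x_1 = (0.80·440 + 0.20·520) / 0.5100 = 456.00 / 0.5100 ≈ 894.118
  x_2 = (0.25·440 + 0.70·520) / 0.5100 = 474.00 / 0.5100 ≈ 929.412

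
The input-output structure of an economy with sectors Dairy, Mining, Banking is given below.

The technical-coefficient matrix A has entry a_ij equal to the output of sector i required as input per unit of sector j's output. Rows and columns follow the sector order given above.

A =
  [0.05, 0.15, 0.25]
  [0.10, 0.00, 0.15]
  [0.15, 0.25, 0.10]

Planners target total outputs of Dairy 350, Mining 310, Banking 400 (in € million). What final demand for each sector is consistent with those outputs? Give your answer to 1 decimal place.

d_D = 186.0, d_M = 215.0, d_B = 230.0

I − A =
  [   0.95    -0.15    -0.25]
  [  -0.10     1.00    -0.15]
  [  -0.15    -0.25     0.90]
d = (I − A) x:
  d_D = (+0.95)·350 + (-0.15)·310 + (-0.25)·400 = 186.0
  d_M = (-0.10)·350 + (+1.00)·310 + (-0.15)·400 = 215.0
  d_B = (-0.15)·350 + (-0.25)·310 + (+0.90)·400 = 230.0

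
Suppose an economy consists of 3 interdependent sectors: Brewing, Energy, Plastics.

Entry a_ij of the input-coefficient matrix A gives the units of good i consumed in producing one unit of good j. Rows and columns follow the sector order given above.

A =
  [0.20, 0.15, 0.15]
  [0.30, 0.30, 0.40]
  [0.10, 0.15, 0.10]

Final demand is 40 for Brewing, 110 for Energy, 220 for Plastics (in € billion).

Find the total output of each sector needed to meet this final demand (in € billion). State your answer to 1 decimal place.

x_B = 194.8, x_E = 434.0, x_P = 338.4

I − A =
  [   0.80    -0.15    -0.15]
  [  -0.30     0.70    -0.40]
  [  -0.10    -0.15     0.90]
Cofactors of I−A, C_ij = (−1)^(i+j)·(minor ij) (rows/columns in the sector order above):
  C_11 = (0.70)(0.90) − (-0.40)(-0.15) = 0.5700
  C_12 = −[(-0.30)(0.90) − (-0.40)(-0.10)] = 0.3100
  C_13 = (-0.30)(-0.15) − (0.70)(-0.10) = 0.1150
  C_21 = −[(-0.15)(0.90) − (-0.15)(-0.15)] = 0.1575
  C_22 = (0.80)(0.90) − (-0.15)(-0.10) = 0.7050
  C_23 = −[(0.80)(-0.15) − (-0.15)(-0.10)] = 0.1350
  C_31 = (-0.15)(-0.40) − (-0.15)(0.70) = 0.1650
  C_32 = −[(0.80)(-0.40) − (-0.15)(-0.30)] = 0.3650
  C_33 = (0.80)(0.70) − (-0.15)(-0.30) = 0.5150
det(I−A) = Σ_j (I−A)_1j·C_1j = (0.80)(0.5700) + (-0.15)(0.3100) + (-0.15)(0.1150) = 0.39225
adj(I−A) = Cᵀ =
  [ 0.5700   0.1575   0.1650]
  [ 0.3100   0.7050   0.3650]
  [ 0.1150   0.1350   0.5150]
(I − A)⁻¹ = adj(I−A) / det(I−A) ≈
  [   1.4532     0.4015     0.4207]
  [   0.7903     1.7973     0.9305]
  [   0.2932     0.3442     1.3129]
x = (I − A)⁻¹ d = adj(I−A)·d / det(I−A), with det(I−A) = 0.39225:
  x_B = (0.5700·40 + 0.1575·110 + 0.1650·220) / 0.39225 = 76.425 / 0.39225 ≈ 194.8
  x_E = (0.3100·40 + 0.7050·110 + 0.3650·220) / 0.39225 = 170.25 / 0.39225 ≈ 434.0
  x_P = (0.1150·40 + 0.1350·110 + 0.5150·220) / 0.39225 = 132.75 / 0.39225 ≈ 338.4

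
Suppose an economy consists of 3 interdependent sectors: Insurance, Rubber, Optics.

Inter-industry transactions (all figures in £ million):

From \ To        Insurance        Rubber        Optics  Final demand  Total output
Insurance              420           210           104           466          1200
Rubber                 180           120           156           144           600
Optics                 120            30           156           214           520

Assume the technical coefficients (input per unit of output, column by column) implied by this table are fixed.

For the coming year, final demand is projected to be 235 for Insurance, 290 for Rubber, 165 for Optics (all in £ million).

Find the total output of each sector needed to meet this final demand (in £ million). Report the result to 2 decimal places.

x_I = 848.88, x_R = 673.58, x_O = 405.09

Technical coefficients a_ij = z_ij / X_j:
  a_II = 420/1200 = 0.35, a_RI = 180/1200 = 0.15, a_OI = 120/1200 = 0.10
  a_IR = 210/600 = 0.35, a_RR = 120/600 = 0.20, a_OR = 30/600 = 0.05
  a_IO = 104/520 = 0.20, a_RO = 156/520 = 0.30, a_OO = 156/520 = 0.30
I − A =
  [   0.65    -0.35    -0.20]
  [  -0.15     0.80    -0.30]
  [  -0.10    -0.05     0.70]
Cofactors of I−A, C_ij = (−1)^(i+j)·(minor ij) (rows/columns in the sector order above):
  C_11 = (0.80)(0.70) − (-0.30)(-0.05) = 0.5450
  C_12 = −[(-0.15)(0.70) − (-0.30)(-0.10)] = 0.1350
  C_13 = (-0.15)(-0.05) − (0.80)(-0.10) = 0.0875
  C_21 = −[(-0.35)(0.70) − (-0.20)(-0.05)] = 0.2550
  C_22 = (0.65)(0.70) − (-0.20)(-0.10) = 0.4350
  C_23 = −[(0.65)(-0.05) − (-0.35)(-0.10)] = 0.0675
  C_31 = (-0.35)(-0.30) − (-0.20)(0.80) = 0.2650
  C_32 = −[(0.65)(-0.30) − (-0.20)(-0.15)] = 0.2250
  C_33 = (0.65)(0.80) − (-0.35)(-0.15) = 0.4675
det(I−A) = Σ_j (I−A)_1j·C_1j = (0.65)(0.5450) + (-0.35)(0.1350) + (-0.20)(0.0875) = 0.2895
adj(I−A) = Cᵀ =
  [ 0.5450   0.2550   0.2650]
  [ 0.1350   0.4350   0.2250]
  [ 0.0875   0.0675   0.4675]
(I − A)⁻¹ = adj(I−A) / det(I−A) ≈
  [   1.8826     0.8808     0.9154]
  [   0.4663     1.5026     0.7772]
  [   0.3022     0.2332     1.6149]
x = (I − A)⁻¹ d = adj(I−A)·d / det(I−A), with det(I−A) = 0.2895:
  x_I = (0.5450·235 + 0.2550·290 + 0.2650·165) / 0.2895 = 245.75 / 0.2895 ≈ 848.88
  x_R = (0.1350·235 + 0.4350·290 + 0.2250·165) / 0.2895 = 195.00 / 0.2895 ≈ 673.58
  x_O = (0.0875·235 + 0.0675·290 + 0.4675·165) / 0.2895 = 117.275 / 0.2895 ≈ 405.09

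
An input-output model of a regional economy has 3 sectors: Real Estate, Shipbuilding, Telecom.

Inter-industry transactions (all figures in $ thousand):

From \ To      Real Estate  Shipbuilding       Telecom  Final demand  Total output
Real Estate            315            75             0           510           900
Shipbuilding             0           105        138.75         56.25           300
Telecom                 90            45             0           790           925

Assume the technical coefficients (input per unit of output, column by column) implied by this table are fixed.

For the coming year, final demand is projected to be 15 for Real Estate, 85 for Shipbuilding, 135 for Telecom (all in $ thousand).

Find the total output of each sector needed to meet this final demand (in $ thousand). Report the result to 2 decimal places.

x_1 = 88.40, x_2 = 169.84, x_3 = 169.32

Technical coefficients a_ij = z_ij / X_j:
  a_11 = 315/900 = 0.35, a_21 = 0/900 = 0.00, a_31 = 90/900 = 0.10
  a_12 = 75/300 = 0.25, a_22 = 105/300 = 0.35, a_32 = 45/300 = 0.15
  a_13 = 0/925 = 0.00, a_23 = 138.75/925 = 0.15, a_33 = 0/925 = 0.00
I − A =
  [   0.65    -0.25     0.00]
  [   0.00     0.65    -0.15]
  [  -0.10    -0.15     1.00]
Cofactors of I−A, C_ij = (−1)^(i+j)·(minor ij) (rows/columns in the sector order above):
  C_11 = (0.65)(1.00) − (-0.15)(-0.15) = 0.6275
  C_12 = −[(0.00)(1.00) − (-0.15)(-0.10)] = 0.0150
  C_13 = (0.00)(-0.15) − (0.65)(-0.10) = 0.0650
  C_21 = −[(-0.25)(1.00) − (0.00)(-0.15)] = 0.2500
  C_22 = (0.65)(1.00) − (0.00)(-0.10) = 0.6500
  C_23 = −[(0.65)(-0.15) − (-0.25)(-0.10)] = 0.1225
  C_31 = (-0.25)(-0.15) − (0.00)(0.65) = 0.0375
  C_32 = −[(0.65)(-0.15) − (0.00)(0.00)] = 0.0975
  C_33 = (0.65)(0.65) − (-0.25)(0.00) = 0.4225
det(I−A) = Σ_j (I−A)_1j·C_1j = (0.65)(0.6275) + (-0.25)(0.0150) + (0.00)(0.0650) = 0.404125
adj(I−A) = Cᵀ =
  [ 0.6275   0.2500   0.0375]
  [ 0.0150   0.6500   0.0975]
  [ 0.0650   0.1225   0.4225]
(I − A)⁻¹ = adj(I−A) / det(I−A) ≈
  [   1.5527     0.6186     0.0928]
  [   0.0371     1.6084     0.2413]
  [   0.1608     0.3031     1.0455]
x = (I − A)⁻¹ d = adj(I−A)·d / det(I−A), with det(I−A) = 0.404125:
  x_1 = (0.6275·15 + 0.2500·85 + 0.0375·135) / 0.404125 = 35.725 / 0.404125 ≈ 88.40
  x_2 = (0.0150·15 + 0.6500·85 + 0.0975·135) / 0.404125 = 68.6375 / 0.404125 ≈ 169.84
  x_3 = (0.0650·15 + 0.1225·85 + 0.4225·135) / 0.404125 = 68.425 / 0.404125 ≈ 169.32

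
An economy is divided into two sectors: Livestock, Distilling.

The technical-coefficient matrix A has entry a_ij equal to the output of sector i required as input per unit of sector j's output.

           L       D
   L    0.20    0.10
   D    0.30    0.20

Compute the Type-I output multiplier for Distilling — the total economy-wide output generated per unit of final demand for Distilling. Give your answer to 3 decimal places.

I − A =
  [   0.80    -0.10]
  [  -0.30     0.80]
det(I−A) = (0.80)(0.80) − (-0.10)(-0.30) = 0.6100
adj(I−A) = [[0.80, 0.10], [0.30, 0.80]]
(I − A)⁻¹ = adj(I−A) / det(I−A) ≈
  [   1.3115     0.1639]
  [   0.4918     1.3115]
The output multiplier for sector j is the column-j sum of the Leontief inverse (I − A)⁻¹ = adj(I−A) / det(I−A).
Column D of adj(I−A): (0.10, 0.80); det(I−A) = 0.6100.
m_D = (0.10 + 0.80) / 0.6100 = 0.90 / 0.6100 ≈ 1.475.

m_D = 1.475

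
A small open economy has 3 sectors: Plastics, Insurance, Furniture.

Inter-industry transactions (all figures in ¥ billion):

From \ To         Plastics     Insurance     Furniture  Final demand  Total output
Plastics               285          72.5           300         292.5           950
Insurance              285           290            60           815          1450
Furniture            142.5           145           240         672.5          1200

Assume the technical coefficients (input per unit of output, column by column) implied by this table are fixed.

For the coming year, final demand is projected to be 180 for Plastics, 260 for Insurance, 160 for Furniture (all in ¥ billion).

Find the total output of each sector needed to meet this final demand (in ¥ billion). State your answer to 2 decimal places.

x_P = 414.57, x_I = 501.74, x_F = 340.45

Technical coefficients a_ij = z_ij / X_j:
  a_PP = 285/950 = 0.30, a_IP = 285/950 = 0.30, a_FP = 142.5/950 = 0.15
  a_PI = 72.5/1450 = 0.05, a_II = 290/1450 = 0.20, a_FI = 145/1450 = 0.10
  a_PF = 300/1200 = 0.25, a_IF = 60/1200 = 0.05, a_FF = 240/1200 = 0.20
I − A =
  [   0.70    -0.05    -0.25]
  [  -0.30     0.80    -0.05]
  [  -0.15    -0.10     0.80]
Cofactors of I−A, C_ij = (−1)^(i+j)·(minor ij) (rows/columns in the sector order above):
  C_11 = (0.80)(0.80) − (-0.05)(-0.10) = 0.6350
  C_12 = −[(-0.30)(0.80) − (-0.05)(-0.15)] = 0.2475
  C_13 = (-0.30)(-0.10) − (0.80)(-0.15) = 0.1500
  C_21 = −[(-0.05)(0.80) − (-0.25)(-0.10)] = 0.0650
  C_22 = (0.70)(0.80) − (-0.25)(-0.15) = 0.5225
  C_23 = −[(0.70)(-0.10) − (-0.05)(-0.15)] = 0.0775
  C_31 = (-0.05)(-0.05) − (-0.25)(0.80) = 0.2025
  C_32 = −[(0.70)(-0.05) − (-0.25)(-0.30)] = 0.1100
  C_33 = (0.70)(0.80) − (-0.05)(-0.30) = 0.5450
det(I−A) = Σ_j (I−A)_1j·C_1j = (0.70)(0.6350) + (-0.05)(0.2475) + (-0.25)(0.1500) = 0.394625
adj(I−A) = Cᵀ =
  [ 0.6350   0.0650   0.2025]
  [ 0.2475   0.5225   0.1100]
  [ 0.1500   0.0775   0.5450]
(I − A)⁻¹ = adj(I−A) / det(I−A) ≈
  [   1.6091     0.1647     0.5131]
  [   0.6272     1.3240     0.2787]
  [   0.3801     0.1964     1.3811]
x = (I − A)⁻¹ d = adj(I−A)·d / det(I−A), with det(I−A) = 0.394625:
  x_P = (0.6350·180 + 0.0650·260 + 0.2025·160) / 0.394625 = 163.60 / 0.394625 ≈ 414.57
  x_I = (0.2475·180 + 0.5225·260 + 0.1100·160) / 0.394625 = 198.00 / 0.394625 ≈ 501.74
  x_F = (0.1500·180 + 0.0775·260 + 0.5450·160) / 0.394625 = 134.35 / 0.394625 ≈ 340.45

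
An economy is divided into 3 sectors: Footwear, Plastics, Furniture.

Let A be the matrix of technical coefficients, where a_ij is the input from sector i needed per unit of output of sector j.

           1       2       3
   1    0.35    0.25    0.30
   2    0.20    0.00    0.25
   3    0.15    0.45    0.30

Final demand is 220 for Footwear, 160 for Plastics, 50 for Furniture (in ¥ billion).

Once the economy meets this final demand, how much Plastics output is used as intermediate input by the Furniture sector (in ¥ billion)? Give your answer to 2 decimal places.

z_23 = 127.68

I − A =
  [   0.65    -0.25    -0.30]
  [  -0.20     1.00    -0.25]
  [  -0.15    -0.45     0.70]
Cofactors of I−A, C_ij = (−1)^(i+j)·(minor ij) (rows/columns in the sector order above):
  C_11 = (1.00)(0.70) − (-0.25)(-0.45) = 0.5875
  C_12 = −[(-0.20)(0.70) − (-0.25)(-0.15)] = 0.1775
  C_13 = (-0.20)(-0.45) − (1.00)(-0.15) = 0.2400
  C_21 = −[(-0.25)(0.70) − (-0.30)(-0.45)] = 0.3100
  C_22 = (0.65)(0.70) − (-0.30)(-0.15) = 0.4100
  C_23 = −[(0.65)(-0.45) − (-0.25)(-0.15)] = 0.3300
  C_31 = (-0.25)(-0.25) − (-0.30)(1.00) = 0.3625
  C_32 = −[(0.65)(-0.25) − (-0.30)(-0.20)] = 0.2225
  C_33 = (0.65)(1.00) − (-0.25)(-0.20) = 0.6000
det(I−A) = Σ_j (I−A)_1j·C_1j = (0.65)(0.5875) + (-0.25)(0.1775) + (-0.30)(0.2400) = 0.2655
adj(I−A) = Cᵀ =
  [ 0.5875   0.3100   0.3625]
  [ 0.1775   0.4100   0.2225]
  [ 0.2400   0.3300   0.6000]
(I − A)⁻¹ = adj(I−A) / det(I−A) ≈
  [   2.2128     1.1676     1.3653]
  [   0.6685     1.5443     0.8380]
  [   0.9040     1.2429     2.2599]
First solve x = (I − A)⁻¹ d = adj(I−A)·d / det(I−A); in particular x_3 = (0.2400·220 + 0.3300·160 + 0.6000·50) / 0.2655 = 135.60 / 0.2655 ≈ 510.7345.
Intermediate flow from 2 to 3: z_23 = a_23 · x_3 = 0.25 × 135.60 / 0.2655 = 33.90 / 0.2655 ≈ 127.68.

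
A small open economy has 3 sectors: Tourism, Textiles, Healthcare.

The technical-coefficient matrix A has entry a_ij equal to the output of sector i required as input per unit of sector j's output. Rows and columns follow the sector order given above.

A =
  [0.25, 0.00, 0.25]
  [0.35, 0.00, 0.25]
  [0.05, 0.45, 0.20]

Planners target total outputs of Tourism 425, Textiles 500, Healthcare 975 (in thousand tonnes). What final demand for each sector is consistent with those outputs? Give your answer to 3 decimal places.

I − A =
  [   0.75     0.00    -0.25]
  [  -0.35     1.00    -0.25]
  [  -0.05    -0.45     0.80]
d = (I − A) x:
  d_1 = (+0.75)·425 + (+0.00)·500 + (-0.25)·975 = 75.000
  d_2 = (-0.35)·425 + (+1.00)·500 + (-0.25)·975 = 107.500
  d_3 = (-0.05)·425 + (-0.45)·500 + (+0.80)·975 = 533.750

d_1 = 75.000, d_2 = 107.500, d_3 = 533.750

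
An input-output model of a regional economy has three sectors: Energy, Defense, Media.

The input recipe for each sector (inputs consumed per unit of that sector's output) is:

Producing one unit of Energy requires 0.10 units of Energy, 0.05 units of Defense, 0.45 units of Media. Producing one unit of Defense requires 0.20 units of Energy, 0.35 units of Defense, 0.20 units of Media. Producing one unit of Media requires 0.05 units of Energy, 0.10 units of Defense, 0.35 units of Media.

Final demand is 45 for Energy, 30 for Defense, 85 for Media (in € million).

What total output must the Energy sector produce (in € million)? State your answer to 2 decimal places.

I − A =
  [   0.90    -0.20    -0.05]
  [  -0.05     0.65    -0.10]
  [  -0.45    -0.20     0.65]
Cofactors of I−A, C_ij = (−1)^(i+j)·(minor ij) (rows/columns in the sector order above):
  C_11 = (0.65)(0.65) − (-0.10)(-0.20) = 0.4025
  C_12 = −[(-0.05)(0.65) − (-0.10)(-0.45)] = 0.0775
  C_13 = (-0.05)(-0.20) − (0.65)(-0.45) = 0.3025
  C_21 = −[(-0.20)(0.65) − (-0.05)(-0.20)] = 0.1400
  C_22 = (0.90)(0.65) − (-0.05)(-0.45) = 0.5625
  C_23 = −[(0.90)(-0.20) − (-0.20)(-0.45)] = 0.2700
  C_31 = (-0.20)(-0.10) − (-0.05)(0.65) = 0.0525
  C_32 = −[(0.90)(-0.10) − (-0.05)(-0.05)] = 0.0925
  C_33 = (0.90)(0.65) − (-0.20)(-0.05) = 0.5750
det(I−A) = Σ_j (I−A)_1j·C_1j = (0.90)(0.4025) + (-0.20)(0.0775) + (-0.05)(0.3025) = 0.331625
adj(I−A) = Cᵀ =
  [ 0.4025   0.1400   0.0525]
  [ 0.0775   0.5625   0.0925]
  [ 0.3025   0.2700   0.5750]
(I − A)⁻¹ = adj(I−A) / det(I−A) ≈
  [   1.2137     0.4222     0.1583]
  [   0.2337     1.6962     0.2789]
  [   0.9122     0.8142     1.7339]
x = (I − A)⁻¹ d = adj(I−A)·d / det(I−A), with det(I−A) = 0.331625:
  x_1 = (0.4025·45 + 0.1400·30 + 0.0525·85) / 0.331625 = 26.775 / 0.331625 ≈ 80.74
  x_2 = (0.0775·45 + 0.5625·30 + 0.0925·85) / 0.331625 = 28.225 / 0.331625 ≈ 85.11
  x_3 = (0.3025·45 + 0.2700·30 + 0.5750·85) / 0.331625 = 70.5875 / 0.331625 ≈ 212.85

x_1 = 80.74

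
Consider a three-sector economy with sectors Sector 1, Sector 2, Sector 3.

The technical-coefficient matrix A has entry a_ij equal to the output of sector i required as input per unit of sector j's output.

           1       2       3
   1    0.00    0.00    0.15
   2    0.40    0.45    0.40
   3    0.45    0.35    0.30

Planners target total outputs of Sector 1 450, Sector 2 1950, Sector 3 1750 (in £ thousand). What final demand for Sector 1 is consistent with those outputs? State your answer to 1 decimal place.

d_1 = 187.5

I − A =
  [   1.00     0.00    -0.15]
  [  -0.40     0.55    -0.40]
  [  -0.45    -0.35     0.70]
d = (I − A) x:
  d_1 = (+1.00)·450 + (+0.00)·1950 + (-0.15)·1750 = 187.5
  d_2 = (-0.40)·450 + (+0.55)·1950 + (-0.40)·1750 = 192.5
  d_3 = (-0.45)·450 + (-0.35)·1950 + (+0.70)·1750 = 340.0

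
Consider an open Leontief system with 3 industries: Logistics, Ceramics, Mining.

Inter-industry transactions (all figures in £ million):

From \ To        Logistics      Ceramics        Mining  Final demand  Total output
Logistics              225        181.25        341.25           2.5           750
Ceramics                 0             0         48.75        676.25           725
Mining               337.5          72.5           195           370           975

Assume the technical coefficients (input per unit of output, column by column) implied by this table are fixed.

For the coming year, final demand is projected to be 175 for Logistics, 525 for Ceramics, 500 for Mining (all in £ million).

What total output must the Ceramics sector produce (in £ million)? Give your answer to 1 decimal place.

x_C = 591.7

Technical coefficients a_ij = z_ij / X_j:
  a_LL = 225/750 = 0.30, a_CL = 0/750 = 0.00, a_ML = 337.5/750 = 0.45
  a_LC = 181.25/725 = 0.25, a_CC = 0/725 = 0.00, a_MC = 72.5/725 = 0.10
  a_LM = 341.25/975 = 0.35, a_CM = 48.75/975 = 0.05, a_MM = 195/975 = 0.20
I − A =
  [   0.70    -0.25    -0.35]
  [   0.00     1.00    -0.05]
  [  -0.45    -0.10     0.80]
Cofactors of I−A, C_ij = (−1)^(i+j)·(minor ij) (rows/columns in the sector order above):
  C_11 = (1.00)(0.80) − (-0.05)(-0.10) = 0.7950
  C_12 = −[(0.00)(0.80) − (-0.05)(-0.45)] = 0.0225
  C_13 = (0.00)(-0.10) − (1.00)(-0.45) = 0.4500
  C_21 = −[(-0.25)(0.80) − (-0.35)(-0.10)] = 0.2350
  C_22 = (0.70)(0.80) − (-0.35)(-0.45) = 0.4025
  C_23 = −[(0.70)(-0.10) − (-0.25)(-0.45)] = 0.1825
  C_31 = (-0.25)(-0.05) − (-0.35)(1.00) = 0.3625
  C_32 = −[(0.70)(-0.05) − (-0.35)(0.00)] = 0.0350
  C_33 = (0.70)(1.00) − (-0.25)(0.00) = 0.7000
det(I−A) = Σ_j (I−A)_1j·C_1j = (0.70)(0.7950) + (-0.25)(0.0225) + (-0.35)(0.4500) = 0.393375
adj(I−A) = Cᵀ =
  [ 0.7950   0.2350   0.3625]
  [ 0.0225   0.4025   0.0350]
  [ 0.4500   0.1825   0.7000]
(I − A)⁻¹ = adj(I−A) / det(I−A) ≈
  [   2.0210     0.5974     0.9215]
  [   0.0572     1.0232     0.0890]
  [   1.1439     0.4639     1.7795]
x = (I − A)⁻¹ d = adj(I−A)·d / det(I−A), with det(I−A) = 0.393375:
  x_L = (0.7950·175 + 0.2350·525 + 0.3625·500) / 0.393375 = 443.75 / 0.393375 ≈ 1128.1
  x_C = (0.0225·175 + 0.4025·525 + 0.0350·500) / 0.393375 = 232.75 / 0.393375 ≈ 591.7
  x_M = (0.4500·175 + 0.1825·525 + 0.7000·500) / 0.393375 = 524.5625 / 0.393375 ≈ 1333.5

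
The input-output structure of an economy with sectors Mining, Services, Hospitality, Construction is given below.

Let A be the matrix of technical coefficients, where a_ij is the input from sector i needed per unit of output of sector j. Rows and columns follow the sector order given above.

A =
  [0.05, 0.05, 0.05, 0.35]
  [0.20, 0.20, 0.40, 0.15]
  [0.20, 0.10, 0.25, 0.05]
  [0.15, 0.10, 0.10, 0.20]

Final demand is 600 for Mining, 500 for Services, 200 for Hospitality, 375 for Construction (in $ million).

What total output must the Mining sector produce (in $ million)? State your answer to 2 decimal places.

I − A =
  [   0.95    -0.05    -0.05    -0.35]
  [  -0.20     0.80    -0.40    -0.15]
  [  -0.20    -0.10     0.75    -0.05]
  [  -0.15    -0.10    -0.10     0.80]
Compute the cofactors C_ij = (−1)^(i+j)·(3×3 minor ij) of I−A; the adjugate is their transpose:
adj(I−A) = Cᵀ =
  [ 0.429250   0.063750   0.090000   0.205375]
  [ 0.205875   0.510500   0.313375   0.205375]
  [ 0.150250   0.090875   0.535625   0.116250]
  [ 0.125000   0.087125   0.123000   0.511500]
det(I−A) = Σ_j (I−A)_1j·C_1j = (0.95)(0.429250) + (-0.05)(0.205875) + (-0.05)(0.150250) + (-0.35)(0.125000) = 0.34623125
(I − A)⁻¹ = adj(I−A) / det(I−A) ≈
  [   1.2398     0.1841     0.2599     0.5932]
  [   0.5946     1.4744     0.9051     0.5932]
  [   0.4340     0.2625     1.5470     0.3358]
  [   0.3610     0.2516     0.3553     1.4773]
x = (I − A)⁻¹ d = adj(I−A)·d / det(I−A), with det(I−A) = 0.34623125:
  x_M = (0.429250·600 + 0.063750·500 + 0.090000·200 + 0.205375·375) / 0.34623125 = 384.440625 / 0.34623125 ≈ 1110.36
  x_S = (0.205875·600 + 0.510500·500 + 0.313375·200 + 0.205375·375) / 0.34623125 = 518.465625 / 0.34623125 ≈ 1497.45
  x_H = (0.150250·600 + 0.090875·500 + 0.535625·200 + 0.116250·375) / 0.34623125 = 286.30625 / 0.34623125 ≈ 826.92
  x_C = (0.125000·600 + 0.087125·500 + 0.123000·200 + 0.511500·375) / 0.34623125 = 334.975 / 0.34623125 ≈ 967.49

x_M = 1110.36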